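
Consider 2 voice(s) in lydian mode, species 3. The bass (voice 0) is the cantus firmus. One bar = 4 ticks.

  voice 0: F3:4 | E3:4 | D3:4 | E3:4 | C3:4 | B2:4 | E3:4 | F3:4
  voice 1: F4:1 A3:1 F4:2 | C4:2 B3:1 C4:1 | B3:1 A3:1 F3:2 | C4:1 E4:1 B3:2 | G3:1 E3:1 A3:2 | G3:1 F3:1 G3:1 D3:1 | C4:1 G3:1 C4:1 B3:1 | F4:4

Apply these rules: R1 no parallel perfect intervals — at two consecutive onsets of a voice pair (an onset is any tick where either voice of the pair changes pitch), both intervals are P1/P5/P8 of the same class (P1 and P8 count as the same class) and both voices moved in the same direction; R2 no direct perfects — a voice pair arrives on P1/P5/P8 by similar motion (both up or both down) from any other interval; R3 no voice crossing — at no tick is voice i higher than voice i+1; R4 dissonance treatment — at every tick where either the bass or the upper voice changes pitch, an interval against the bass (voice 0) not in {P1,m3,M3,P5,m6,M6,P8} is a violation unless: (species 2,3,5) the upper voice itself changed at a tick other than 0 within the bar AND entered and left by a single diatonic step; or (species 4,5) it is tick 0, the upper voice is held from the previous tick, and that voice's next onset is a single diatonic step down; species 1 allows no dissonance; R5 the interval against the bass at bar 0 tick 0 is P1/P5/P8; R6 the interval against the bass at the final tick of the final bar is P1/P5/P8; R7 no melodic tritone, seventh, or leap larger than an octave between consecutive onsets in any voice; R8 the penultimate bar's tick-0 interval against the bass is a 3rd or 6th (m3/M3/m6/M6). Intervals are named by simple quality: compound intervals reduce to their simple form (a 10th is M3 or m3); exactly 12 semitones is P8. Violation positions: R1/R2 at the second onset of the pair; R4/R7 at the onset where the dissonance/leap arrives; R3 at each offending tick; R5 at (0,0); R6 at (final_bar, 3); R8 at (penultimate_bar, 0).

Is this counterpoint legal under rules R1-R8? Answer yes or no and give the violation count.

No (4 violations)

bar 0: v0=F3 v1=F4 (P8)
bar 1: v0=E3 v1=C4 (m6)
bar 2: v0=D3 v1=B3 (M6)
bar 3: v0=E3 v1=C4 (m6)
bar 4: v0=C3 v1=G3 (P5)
bar 5: v0=B2 v1=G3 (m6)
bar 6: v0=E3 v1=C4 (m6)
bar 7: v0=F3 v1=F4 (P8)
  R1 @ bar4.0: E3/B3 P5 -> C3/G3 P5 similar
  R7 @ bar6.0: D3->C4 leap 10st
  R2 @ bar7.0: E3/B3 P5 -> F3/F4 P8 similar
  R7 @ bar7.0: B3->F4 leap 6st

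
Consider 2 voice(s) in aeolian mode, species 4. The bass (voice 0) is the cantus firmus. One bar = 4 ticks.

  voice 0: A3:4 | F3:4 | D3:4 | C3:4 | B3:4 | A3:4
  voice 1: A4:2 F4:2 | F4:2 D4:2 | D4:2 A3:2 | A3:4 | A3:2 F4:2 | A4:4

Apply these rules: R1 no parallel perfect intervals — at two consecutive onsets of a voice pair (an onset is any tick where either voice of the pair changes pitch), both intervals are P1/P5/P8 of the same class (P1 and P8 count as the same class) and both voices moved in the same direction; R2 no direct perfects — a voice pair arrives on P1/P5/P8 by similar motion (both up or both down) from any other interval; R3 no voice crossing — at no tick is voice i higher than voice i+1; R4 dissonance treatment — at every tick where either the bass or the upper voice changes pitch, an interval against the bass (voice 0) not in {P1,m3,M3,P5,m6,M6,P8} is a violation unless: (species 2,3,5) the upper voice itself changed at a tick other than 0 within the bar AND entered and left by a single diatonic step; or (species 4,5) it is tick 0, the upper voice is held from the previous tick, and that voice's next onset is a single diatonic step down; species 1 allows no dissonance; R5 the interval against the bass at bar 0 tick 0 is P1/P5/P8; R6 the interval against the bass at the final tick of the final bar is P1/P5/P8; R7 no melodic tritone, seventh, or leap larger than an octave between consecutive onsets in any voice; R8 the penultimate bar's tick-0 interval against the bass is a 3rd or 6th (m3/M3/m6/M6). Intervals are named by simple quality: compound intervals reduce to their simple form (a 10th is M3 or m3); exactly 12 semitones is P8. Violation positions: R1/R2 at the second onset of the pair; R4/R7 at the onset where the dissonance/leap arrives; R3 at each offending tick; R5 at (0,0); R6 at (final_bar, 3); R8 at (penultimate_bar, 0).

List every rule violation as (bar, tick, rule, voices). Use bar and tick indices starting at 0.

(4, 0, R3, (0, 1))
(4, 0, R4, (0, 1))
(4, 0, R7, (0,))
(4, 0, R8, (0, 1))
(4, 1, R3, (0, 1))
(4, 2, R4, (0, 1))

bar 0: v0=A3 v1=A4 downbeat P8
bar 1: v0=F3 v1=F4 downbeat P8
bar 2: v0=D3 v1=D4 downbeat P8
bar 3: v0=C3 v1=A3 downbeat M6
bar 4: v0=B3 v1=A3 downbeat M2
bar 5: v0=A3 v1=A4 downbeat P8
  -> R3 @ bar 4 tick 0 v(0, 1): B3 above A3
  -> R4 @ bar 4 tick 0 v(0, 1): B3/A3 M2 untreated
  -> R7 @ bar 4 tick 0 v(0,): C3->B3 leap 11st
  -> R8 @ bar 4 tick 0 v(0, 1): penult M2 not 3rd/6th
  -> R3 @ bar 4 tick 1 v(0, 1): B3 above A3
  -> R4 @ bar 4 tick 2 v(0, 1): B3/F4 TT untreated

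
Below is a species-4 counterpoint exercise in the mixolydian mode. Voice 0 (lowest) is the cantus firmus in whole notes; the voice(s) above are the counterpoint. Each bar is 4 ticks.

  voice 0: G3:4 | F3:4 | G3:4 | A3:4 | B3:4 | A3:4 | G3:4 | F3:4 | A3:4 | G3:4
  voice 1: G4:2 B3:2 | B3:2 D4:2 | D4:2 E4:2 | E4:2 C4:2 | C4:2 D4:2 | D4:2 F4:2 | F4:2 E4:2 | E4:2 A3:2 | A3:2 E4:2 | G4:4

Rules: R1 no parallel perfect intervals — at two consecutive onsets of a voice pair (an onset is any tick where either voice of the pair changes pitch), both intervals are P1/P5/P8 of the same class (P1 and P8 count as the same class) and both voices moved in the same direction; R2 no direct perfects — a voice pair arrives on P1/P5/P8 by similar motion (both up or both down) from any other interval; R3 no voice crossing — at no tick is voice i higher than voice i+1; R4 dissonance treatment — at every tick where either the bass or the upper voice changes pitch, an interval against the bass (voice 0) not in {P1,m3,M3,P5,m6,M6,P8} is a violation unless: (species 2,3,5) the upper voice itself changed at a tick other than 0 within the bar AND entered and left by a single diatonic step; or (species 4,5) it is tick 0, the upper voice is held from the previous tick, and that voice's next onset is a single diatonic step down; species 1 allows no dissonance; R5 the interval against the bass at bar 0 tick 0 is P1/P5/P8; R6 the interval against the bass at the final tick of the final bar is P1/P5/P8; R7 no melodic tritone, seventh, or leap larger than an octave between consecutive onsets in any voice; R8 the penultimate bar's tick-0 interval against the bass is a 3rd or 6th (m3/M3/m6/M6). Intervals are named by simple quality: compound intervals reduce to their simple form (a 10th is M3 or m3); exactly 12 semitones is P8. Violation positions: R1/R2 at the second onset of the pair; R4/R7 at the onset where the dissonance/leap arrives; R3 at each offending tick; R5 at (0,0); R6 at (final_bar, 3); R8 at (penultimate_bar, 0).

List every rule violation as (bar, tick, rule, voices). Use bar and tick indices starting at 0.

(1, 0, R4, (0, 1))
(4, 0, R4, (0, 1))
(5, 0, R4, (0, 1))
(7, 0, R4, (0, 1))
(8, 0, R8, (0, 1))

bar 0: v0=G3 v1=G4 downbeat P8
bar 1: v0=F3 v1=B3 downbeat TT
bar 2: v0=G3 v1=D4 downbeat P5
bar 3: v0=A3 v1=E4 downbeat P5
bar 4: v0=B3 v1=C4 downbeat m2
bar 5: v0=A3 v1=D4 downbeat P4
bar 6: v0=G3 v1=F4 downbeat m7
bar 7: v0=F3 v1=E4 downbeat M7
bar 8: v0=A3 v1=A3 downbeat P1
bar 9: v0=G3 v1=G4 downbeat P8
  -> R4 @ bar 1 tick 0 v(0, 1): F3/B3 TT untreated
  -> R4 @ bar 4 tick 0 v(0, 1): B3/C4 m2 untreated
  -> R4 @ bar 5 tick 0 v(0, 1): A3/D4 P4 untreated
  -> R4 @ bar 7 tick 0 v(0, 1): F3/E4 M7 untreated
  -> R8 @ bar 8 tick 0 v(0, 1): penult P1 not 3rd/6th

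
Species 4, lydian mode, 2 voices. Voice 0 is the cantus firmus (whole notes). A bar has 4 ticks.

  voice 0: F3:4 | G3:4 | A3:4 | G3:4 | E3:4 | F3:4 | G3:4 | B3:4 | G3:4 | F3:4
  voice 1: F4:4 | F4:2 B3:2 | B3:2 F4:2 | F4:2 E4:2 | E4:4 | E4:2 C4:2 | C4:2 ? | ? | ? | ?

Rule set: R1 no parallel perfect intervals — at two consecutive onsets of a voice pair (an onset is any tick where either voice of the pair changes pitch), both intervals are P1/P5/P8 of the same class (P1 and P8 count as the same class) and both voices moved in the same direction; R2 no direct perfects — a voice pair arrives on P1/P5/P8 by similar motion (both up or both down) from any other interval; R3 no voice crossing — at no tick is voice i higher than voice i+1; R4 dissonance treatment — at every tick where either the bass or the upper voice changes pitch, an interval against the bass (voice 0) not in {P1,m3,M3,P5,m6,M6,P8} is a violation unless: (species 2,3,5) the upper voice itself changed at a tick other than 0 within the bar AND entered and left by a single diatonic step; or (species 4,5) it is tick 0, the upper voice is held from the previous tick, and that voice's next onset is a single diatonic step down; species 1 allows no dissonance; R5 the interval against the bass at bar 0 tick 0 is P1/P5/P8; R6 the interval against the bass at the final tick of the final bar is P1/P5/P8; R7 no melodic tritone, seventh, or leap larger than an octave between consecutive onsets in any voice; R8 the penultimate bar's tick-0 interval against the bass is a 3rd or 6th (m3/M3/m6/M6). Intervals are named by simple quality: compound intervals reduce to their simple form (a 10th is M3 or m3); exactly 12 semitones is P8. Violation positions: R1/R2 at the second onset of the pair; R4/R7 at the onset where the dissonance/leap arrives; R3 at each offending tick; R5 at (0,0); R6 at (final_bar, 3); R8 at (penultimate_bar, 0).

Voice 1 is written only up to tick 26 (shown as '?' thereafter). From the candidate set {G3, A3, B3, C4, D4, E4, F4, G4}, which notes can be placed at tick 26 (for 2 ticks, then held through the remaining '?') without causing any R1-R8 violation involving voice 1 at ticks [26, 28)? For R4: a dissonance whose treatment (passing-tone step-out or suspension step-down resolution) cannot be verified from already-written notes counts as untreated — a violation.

{B3, C4, D4, E4, G3, G4}

G3: legal
A3: violates R4
B3: legal
C4: legal
D4: legal
E4: legal
F4: violates R4
G4: legal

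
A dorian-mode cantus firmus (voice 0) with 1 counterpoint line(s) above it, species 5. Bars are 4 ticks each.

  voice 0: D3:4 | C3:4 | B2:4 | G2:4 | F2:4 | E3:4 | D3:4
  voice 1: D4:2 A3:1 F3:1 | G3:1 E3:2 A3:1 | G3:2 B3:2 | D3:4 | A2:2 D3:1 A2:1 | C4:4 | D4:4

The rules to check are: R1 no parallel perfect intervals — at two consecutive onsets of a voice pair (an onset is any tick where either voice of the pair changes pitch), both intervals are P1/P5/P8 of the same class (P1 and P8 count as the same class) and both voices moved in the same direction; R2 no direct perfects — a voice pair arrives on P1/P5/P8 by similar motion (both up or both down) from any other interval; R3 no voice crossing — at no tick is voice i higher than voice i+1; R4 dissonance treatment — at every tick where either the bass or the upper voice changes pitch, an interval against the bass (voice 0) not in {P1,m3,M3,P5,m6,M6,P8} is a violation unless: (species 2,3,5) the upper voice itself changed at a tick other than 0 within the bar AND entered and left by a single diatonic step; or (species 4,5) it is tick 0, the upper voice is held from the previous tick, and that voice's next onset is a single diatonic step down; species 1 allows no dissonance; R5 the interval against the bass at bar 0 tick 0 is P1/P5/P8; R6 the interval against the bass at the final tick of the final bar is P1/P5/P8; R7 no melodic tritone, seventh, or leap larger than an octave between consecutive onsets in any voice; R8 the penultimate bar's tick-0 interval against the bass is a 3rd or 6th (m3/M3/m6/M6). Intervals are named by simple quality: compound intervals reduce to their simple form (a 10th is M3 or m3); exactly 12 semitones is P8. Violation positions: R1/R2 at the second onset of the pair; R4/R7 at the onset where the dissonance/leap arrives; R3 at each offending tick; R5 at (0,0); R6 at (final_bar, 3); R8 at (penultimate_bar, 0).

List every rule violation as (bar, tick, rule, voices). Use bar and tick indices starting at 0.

(3, 0, R2, (0, 1))
(5, 0, R7, (0,))
(5, 0, R7, (1,))

bar 0: v0=D3 v1=D4 downbeat P8
bar 1: v0=C3 v1=G3 downbeat P5
bar 2: v0=B2 v1=G3 downbeat m6
bar 3: v0=G2 v1=D3 downbeat P5
bar 4: v0=F2 v1=A2 downbeat M3
bar 5: v0=E3 v1=C4 downbeat m6
bar 6: v0=D3 v1=D4 downbeat P8
  -> R2 @ bar 3 tick 0 v(0, 1): B2/B3 P8 -> G2/D3 P5 similar
  -> R7 @ bar 5 tick 0 v(0,): F2->E3 leap 11st
  -> R7 @ bar 5 tick 0 v(1,): A2->C4 leap 15st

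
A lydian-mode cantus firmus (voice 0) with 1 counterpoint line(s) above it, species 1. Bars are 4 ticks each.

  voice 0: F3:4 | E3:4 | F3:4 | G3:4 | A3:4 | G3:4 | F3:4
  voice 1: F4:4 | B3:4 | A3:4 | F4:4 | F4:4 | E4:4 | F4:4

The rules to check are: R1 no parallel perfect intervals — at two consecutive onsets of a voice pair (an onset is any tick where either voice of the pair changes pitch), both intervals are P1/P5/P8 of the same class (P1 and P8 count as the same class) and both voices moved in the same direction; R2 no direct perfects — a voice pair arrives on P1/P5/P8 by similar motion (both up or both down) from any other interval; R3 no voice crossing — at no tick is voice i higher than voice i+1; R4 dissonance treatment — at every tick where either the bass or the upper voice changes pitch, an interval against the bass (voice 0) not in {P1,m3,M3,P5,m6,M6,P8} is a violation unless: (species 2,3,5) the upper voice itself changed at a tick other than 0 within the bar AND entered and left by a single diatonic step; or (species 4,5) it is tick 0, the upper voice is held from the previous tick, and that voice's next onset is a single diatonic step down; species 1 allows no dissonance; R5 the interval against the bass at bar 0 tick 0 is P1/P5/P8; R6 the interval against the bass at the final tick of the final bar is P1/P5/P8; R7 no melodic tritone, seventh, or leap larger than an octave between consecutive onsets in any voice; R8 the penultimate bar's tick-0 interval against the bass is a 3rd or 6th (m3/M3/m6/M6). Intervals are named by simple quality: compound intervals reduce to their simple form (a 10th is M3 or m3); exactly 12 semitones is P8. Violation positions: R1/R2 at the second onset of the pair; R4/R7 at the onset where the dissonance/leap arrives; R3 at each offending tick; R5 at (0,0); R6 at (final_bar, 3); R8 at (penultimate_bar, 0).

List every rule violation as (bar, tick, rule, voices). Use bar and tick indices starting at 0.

bar 0: v0=F3 v1=F4 downbeat P8
bar 1: v0=E3 v1=B3 downbeat P5
bar 2: v0=F3 v1=A3 downbeat M3
bar 3: v0=G3 v1=F4 downbeat m7
bar 4: v0=A3 v1=F4 downbeat m6
bar 5: v0=G3 v1=E4 downbeat M6
bar 6: v0=F3 v1=F4 downbeat P8
  -> R2 @ bar 1 tick 0 v(0, 1): F3/F4 P8 -> E3/B3 P5 similar
  -> R7 @ bar 1 tick 0 v(1,): F4->B3 leap 6st
  -> R4 @ bar 3 tick 0 v(0, 1): G3/F4 m7 untreated

(1, 0, R2, (0, 1))
(1, 0, R7, (1,))
(3, 0, R4, (0, 1))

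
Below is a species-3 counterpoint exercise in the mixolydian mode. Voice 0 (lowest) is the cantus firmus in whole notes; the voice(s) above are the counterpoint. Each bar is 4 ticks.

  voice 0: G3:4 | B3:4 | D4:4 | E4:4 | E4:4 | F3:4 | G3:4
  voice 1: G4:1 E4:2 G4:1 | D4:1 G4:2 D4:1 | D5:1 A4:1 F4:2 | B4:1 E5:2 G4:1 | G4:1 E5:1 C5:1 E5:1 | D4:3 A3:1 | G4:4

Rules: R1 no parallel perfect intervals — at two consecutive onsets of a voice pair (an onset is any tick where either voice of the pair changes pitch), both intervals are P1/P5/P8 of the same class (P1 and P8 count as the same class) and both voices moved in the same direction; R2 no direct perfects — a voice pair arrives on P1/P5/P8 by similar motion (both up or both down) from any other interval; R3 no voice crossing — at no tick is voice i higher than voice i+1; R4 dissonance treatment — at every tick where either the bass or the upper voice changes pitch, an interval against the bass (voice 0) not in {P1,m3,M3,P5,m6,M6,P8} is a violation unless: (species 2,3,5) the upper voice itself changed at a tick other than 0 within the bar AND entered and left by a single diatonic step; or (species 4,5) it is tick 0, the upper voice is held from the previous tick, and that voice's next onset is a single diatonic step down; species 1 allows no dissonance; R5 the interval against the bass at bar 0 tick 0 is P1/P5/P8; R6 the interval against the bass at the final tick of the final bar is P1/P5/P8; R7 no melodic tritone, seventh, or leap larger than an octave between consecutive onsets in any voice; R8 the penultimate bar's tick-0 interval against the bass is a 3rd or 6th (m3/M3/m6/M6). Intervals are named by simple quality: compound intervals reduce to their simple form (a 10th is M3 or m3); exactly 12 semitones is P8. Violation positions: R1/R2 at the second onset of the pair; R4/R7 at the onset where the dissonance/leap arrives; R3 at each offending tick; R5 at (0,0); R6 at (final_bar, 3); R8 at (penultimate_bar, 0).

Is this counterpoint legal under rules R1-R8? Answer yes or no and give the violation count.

bar 0: v0=G3 v1=G4 (P8)
bar 1: v0=B3 v1=D4 (m3)
bar 2: v0=D4 v1=D5 (P8)
bar 3: v0=E4 v1=B4 (P5)
bar 4: v0=E4 v1=G4 (m3)
bar 5: v0=F3 v1=D4 (M6)
bar 6: v0=G3 v1=G4 (P8)
  R2 @ bar2.0: B3/D4 m3 -> D4/D5 P8 similar
  R2 @ bar3.0: D4/F4 m3 -> E4/B4 P5 similar
  R7 @ bar3.0: F4->B4 leap 6st
  R7 @ bar5.0: E4->F3 leap 11st
  R7 @ bar5.0: E5->D4 leap 14st
  R2 @ bar6.0: F3/A3 M3 -> G3/G4 P8 similar
  R7 @ bar6.0: A3->G4 leap 10st

No (7 violations)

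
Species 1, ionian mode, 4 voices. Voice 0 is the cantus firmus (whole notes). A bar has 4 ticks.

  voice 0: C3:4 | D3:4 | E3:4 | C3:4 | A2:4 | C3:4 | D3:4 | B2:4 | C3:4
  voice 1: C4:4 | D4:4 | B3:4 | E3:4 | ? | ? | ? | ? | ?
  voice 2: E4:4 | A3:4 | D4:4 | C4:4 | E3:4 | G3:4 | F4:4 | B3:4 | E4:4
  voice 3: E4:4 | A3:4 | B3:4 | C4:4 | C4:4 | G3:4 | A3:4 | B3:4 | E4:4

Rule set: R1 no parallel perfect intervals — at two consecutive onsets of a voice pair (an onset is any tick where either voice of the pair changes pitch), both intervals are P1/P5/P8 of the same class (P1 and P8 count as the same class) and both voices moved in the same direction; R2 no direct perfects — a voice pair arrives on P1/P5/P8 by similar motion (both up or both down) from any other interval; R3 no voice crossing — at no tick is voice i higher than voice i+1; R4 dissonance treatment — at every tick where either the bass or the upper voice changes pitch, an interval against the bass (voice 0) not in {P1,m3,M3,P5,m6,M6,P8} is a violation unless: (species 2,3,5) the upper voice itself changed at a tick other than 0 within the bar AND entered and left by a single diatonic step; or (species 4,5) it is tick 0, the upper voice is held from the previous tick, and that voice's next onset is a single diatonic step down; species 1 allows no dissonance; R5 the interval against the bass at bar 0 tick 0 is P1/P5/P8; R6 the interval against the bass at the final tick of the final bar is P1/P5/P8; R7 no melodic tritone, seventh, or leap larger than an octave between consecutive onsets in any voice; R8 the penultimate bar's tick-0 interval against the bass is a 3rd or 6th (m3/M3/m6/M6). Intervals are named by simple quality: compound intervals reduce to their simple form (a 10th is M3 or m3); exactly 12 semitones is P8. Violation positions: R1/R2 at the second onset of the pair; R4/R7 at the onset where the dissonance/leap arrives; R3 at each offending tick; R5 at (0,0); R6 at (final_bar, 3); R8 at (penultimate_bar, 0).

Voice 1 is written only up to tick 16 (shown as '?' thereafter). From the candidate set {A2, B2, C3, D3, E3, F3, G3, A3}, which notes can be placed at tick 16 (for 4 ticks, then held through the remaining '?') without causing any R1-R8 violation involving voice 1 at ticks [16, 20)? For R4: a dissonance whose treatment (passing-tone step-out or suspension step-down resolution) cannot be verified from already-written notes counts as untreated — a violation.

A2: violates R2
B2: violates R4
C3: legal
D3: violates R4
E3: legal
F3: violates R3
G3: violates R3,R4
A3: violates R3

{C3, E3}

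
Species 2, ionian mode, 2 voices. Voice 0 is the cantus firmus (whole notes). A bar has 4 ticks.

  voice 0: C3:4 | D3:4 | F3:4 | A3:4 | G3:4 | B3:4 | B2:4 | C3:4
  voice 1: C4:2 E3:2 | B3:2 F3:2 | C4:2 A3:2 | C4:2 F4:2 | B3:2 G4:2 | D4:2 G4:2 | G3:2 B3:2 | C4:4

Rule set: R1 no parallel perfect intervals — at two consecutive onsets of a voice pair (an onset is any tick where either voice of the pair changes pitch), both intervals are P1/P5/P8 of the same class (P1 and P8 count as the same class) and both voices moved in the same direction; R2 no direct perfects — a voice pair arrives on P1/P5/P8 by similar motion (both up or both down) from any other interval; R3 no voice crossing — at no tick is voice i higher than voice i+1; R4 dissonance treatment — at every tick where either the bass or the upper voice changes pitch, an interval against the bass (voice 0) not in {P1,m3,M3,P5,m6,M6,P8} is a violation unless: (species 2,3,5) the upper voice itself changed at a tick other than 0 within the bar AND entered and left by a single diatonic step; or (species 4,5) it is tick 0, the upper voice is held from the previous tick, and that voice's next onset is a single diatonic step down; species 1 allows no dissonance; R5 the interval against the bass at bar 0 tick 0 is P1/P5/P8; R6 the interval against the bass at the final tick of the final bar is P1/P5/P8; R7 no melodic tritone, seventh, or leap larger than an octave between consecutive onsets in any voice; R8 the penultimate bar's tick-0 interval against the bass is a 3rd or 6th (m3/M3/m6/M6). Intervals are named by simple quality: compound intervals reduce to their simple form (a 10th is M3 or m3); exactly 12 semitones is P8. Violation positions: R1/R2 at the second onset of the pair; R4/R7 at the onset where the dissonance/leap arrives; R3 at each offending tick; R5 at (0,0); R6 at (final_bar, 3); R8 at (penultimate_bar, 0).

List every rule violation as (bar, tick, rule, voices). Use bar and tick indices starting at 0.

(1, 2, R7, (1,))
(2, 0, R2, (0, 1))
(4, 0, R7, (1,))
(7, 0, R1, (0, 1))

bar 0: v0=C3 v1=C4 downbeat P8
bar 1: v0=D3 v1=B3 downbeat M6
bar 2: v0=F3 v1=C4 downbeat P5
bar 3: v0=A3 v1=C4 downbeat m3
bar 4: v0=G3 v1=B3 downbeat M3
bar 5: v0=B3 v1=D4 downbeat m3
bar 6: v0=B2 v1=G3 downbeat m6
bar 7: v0=C3 v1=C4 downbeat P8
  -> R7 @ bar 1 tick 2 v(1,): B3->F3 leap 6st
  -> R2 @ bar 2 tick 0 v(0, 1): D3/F3 m3 -> F3/C4 P5 similar
  -> R7 @ bar 4 tick 0 v(1,): F4->B3 leap 6st
  -> R1 @ bar 7 tick 0 v(0, 1): B2/B3 P8 -> C3/C4 P8 similar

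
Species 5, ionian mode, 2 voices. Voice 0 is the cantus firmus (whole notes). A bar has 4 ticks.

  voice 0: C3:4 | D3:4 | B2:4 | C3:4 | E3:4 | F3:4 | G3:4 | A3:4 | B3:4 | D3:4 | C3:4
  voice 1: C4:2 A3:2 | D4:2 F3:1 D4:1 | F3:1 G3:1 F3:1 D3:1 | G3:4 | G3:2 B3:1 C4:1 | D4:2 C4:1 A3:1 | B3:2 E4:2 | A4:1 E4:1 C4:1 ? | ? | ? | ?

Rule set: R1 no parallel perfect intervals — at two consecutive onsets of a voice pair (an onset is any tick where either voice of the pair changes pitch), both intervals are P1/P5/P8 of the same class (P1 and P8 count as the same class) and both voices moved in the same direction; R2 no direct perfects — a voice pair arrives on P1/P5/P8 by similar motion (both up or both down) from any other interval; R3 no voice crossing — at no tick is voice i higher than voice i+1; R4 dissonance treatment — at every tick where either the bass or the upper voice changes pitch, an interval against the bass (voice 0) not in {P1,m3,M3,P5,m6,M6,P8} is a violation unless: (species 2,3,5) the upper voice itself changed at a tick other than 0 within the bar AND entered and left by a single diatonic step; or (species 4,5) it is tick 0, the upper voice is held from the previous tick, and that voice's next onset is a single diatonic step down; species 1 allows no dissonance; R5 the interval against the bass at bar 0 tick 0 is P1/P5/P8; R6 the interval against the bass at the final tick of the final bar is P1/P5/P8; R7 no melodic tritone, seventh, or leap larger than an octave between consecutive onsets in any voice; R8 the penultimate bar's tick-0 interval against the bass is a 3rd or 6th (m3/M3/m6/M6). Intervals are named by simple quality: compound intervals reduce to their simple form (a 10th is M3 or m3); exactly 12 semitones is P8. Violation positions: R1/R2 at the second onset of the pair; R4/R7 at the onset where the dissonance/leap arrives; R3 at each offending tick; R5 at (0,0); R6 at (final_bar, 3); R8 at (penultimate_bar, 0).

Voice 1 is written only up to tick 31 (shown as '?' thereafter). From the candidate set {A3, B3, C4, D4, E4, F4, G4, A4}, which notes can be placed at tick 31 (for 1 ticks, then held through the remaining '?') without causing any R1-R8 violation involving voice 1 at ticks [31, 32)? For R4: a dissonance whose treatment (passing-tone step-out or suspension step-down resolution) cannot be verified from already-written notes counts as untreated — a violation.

A3: legal
B3: violates R4
C4: legal
D4: violates R4
E4: legal
F4: legal
G4: violates R4
A4: legal

{A3, A4, C4, E4, F4}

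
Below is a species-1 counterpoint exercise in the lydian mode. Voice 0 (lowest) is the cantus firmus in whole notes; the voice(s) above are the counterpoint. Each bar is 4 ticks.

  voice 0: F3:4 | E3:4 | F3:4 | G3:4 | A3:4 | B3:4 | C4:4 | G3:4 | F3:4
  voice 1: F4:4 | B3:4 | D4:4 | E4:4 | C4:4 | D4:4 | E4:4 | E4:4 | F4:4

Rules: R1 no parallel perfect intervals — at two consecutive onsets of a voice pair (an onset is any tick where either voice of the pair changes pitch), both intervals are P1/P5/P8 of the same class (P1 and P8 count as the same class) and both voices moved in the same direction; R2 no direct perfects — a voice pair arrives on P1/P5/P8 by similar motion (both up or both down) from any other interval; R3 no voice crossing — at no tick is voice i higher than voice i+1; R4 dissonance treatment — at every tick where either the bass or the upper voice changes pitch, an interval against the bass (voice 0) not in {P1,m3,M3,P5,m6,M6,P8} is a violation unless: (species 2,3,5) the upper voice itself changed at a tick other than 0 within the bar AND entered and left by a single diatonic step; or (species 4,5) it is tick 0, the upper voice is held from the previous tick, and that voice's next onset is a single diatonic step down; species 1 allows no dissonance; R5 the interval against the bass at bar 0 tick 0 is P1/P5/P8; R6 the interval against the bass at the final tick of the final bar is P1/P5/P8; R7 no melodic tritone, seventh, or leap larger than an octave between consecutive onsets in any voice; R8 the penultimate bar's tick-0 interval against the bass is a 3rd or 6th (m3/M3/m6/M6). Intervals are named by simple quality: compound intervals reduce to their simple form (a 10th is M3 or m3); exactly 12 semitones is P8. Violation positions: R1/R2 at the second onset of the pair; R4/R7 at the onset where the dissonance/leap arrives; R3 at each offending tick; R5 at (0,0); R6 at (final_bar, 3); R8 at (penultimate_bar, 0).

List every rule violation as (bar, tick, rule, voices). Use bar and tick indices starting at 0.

bar 0: v0=F3 v1=F4 downbeat P8
bar 1: v0=E3 v1=B3 downbeat P5
bar 2: v0=F3 v1=D4 downbeat M6
bar 3: v0=G3 v1=E4 downbeat M6
bar 4: v0=A3 v1=C4 downbeat m3
bar 5: v0=B3 v1=D4 downbeat m3
bar 6: v0=C4 v1=E4 downbeat M3
bar 7: v0=G3 v1=E4 downbeat M6
bar 8: v0=F3 v1=F4 downbeat P8
  -> R2 @ bar 1 tick 0 v(0, 1): F3/F4 P8 -> E3/B3 P5 similar
  -> R7 @ bar 1 tick 0 v(1,): F4->B3 leap 6st

(1, 0, R2, (0, 1))
(1, 0, R7, (1,))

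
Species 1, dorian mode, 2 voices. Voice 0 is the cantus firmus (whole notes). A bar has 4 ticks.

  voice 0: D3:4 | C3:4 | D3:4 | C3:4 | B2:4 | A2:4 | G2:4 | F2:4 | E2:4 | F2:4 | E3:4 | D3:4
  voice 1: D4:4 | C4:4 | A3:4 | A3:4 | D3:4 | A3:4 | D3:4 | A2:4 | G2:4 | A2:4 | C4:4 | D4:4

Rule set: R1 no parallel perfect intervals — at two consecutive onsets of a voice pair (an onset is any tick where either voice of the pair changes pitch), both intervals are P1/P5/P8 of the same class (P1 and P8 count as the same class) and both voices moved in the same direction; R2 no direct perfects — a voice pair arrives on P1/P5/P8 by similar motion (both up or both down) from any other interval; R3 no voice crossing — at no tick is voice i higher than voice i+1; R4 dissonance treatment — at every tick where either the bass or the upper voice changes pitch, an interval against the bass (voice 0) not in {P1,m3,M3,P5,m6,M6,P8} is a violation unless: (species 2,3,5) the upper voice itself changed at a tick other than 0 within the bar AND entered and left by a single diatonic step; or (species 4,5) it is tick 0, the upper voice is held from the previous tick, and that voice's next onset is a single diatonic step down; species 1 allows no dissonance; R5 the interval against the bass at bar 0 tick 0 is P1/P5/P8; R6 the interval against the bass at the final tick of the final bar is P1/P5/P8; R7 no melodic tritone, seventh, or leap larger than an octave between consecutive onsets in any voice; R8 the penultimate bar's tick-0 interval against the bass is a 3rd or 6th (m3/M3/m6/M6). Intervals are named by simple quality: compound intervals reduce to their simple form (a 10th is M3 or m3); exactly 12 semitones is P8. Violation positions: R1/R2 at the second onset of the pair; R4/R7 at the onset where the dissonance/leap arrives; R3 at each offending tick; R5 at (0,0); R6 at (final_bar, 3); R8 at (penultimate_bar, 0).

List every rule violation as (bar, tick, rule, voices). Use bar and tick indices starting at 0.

bar 0: v0=D3 v1=D4 downbeat P8
bar 1: v0=C3 v1=C4 downbeat P8
bar 2: v0=D3 v1=A3 downbeat P5
bar 3: v0=C3 v1=A3 downbeat M6
bar 4: v0=B2 v1=D3 downbeat m3
bar 5: v0=A2 v1=A3 downbeat P8
bar 6: v0=G2 v1=D3 downbeat P5
bar 7: v0=F2 v1=A2 downbeat M3
bar 8: v0=E2 v1=G2 downbeat m3
bar 9: v0=F2 v1=A2 downbeat M3
bar 10: v0=E3 v1=C4 downbeat m6
bar 11: v0=D3 v1=D4 downbeat P8
  -> R1 @ bar 1 tick 0 v(0, 1): D3/D4 P8 -> C3/C4 P8 similar
  -> R2 @ bar 6 tick 0 v(0, 1): A2/A3 P8 -> G2/D3 P5 similar
  -> R7 @ bar 10 tick 0 v(0,): F2->E3 leap 11st
  -> R7 @ bar 10 tick 0 v(1,): A2->C4 leap 15st

(1, 0, R1, (0, 1))
(6, 0, R2, (0, 1))
(10, 0, R7, (0,))
(10, 0, R7, (1,))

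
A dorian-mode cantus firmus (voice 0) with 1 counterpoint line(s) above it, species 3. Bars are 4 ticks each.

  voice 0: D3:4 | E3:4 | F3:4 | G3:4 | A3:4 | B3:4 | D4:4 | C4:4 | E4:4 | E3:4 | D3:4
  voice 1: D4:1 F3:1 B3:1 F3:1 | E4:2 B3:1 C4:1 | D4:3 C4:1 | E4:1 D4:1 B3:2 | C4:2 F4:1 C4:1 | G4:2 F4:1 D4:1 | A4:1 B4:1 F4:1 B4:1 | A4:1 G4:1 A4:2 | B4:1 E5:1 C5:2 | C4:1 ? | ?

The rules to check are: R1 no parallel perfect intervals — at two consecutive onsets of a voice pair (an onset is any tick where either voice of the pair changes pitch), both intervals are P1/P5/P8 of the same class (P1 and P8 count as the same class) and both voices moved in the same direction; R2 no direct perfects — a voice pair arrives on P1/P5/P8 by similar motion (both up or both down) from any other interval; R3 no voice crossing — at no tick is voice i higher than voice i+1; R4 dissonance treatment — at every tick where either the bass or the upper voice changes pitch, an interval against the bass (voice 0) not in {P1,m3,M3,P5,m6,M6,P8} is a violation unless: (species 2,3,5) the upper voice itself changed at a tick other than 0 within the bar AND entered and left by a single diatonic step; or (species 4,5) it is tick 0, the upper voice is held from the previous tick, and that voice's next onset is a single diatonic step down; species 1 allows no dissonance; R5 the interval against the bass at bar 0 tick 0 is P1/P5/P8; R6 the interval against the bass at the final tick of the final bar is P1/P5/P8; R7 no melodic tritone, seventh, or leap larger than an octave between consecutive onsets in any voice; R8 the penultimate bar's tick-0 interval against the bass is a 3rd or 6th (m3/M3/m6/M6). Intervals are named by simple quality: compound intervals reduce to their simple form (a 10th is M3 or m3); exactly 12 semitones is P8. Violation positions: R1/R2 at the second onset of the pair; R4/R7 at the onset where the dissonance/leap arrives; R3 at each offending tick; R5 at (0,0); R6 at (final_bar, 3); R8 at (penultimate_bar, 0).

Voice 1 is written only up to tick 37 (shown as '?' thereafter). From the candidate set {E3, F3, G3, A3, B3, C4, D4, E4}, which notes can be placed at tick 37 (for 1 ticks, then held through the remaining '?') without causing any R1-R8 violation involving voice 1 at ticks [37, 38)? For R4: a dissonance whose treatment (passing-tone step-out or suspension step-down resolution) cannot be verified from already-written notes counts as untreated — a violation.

{B3, C4, E3, E4, G3}

E3: legal
F3: violates R4
G3: legal
A3: violates R4
B3: legal
C4: legal
D4: violates R4
E4: legal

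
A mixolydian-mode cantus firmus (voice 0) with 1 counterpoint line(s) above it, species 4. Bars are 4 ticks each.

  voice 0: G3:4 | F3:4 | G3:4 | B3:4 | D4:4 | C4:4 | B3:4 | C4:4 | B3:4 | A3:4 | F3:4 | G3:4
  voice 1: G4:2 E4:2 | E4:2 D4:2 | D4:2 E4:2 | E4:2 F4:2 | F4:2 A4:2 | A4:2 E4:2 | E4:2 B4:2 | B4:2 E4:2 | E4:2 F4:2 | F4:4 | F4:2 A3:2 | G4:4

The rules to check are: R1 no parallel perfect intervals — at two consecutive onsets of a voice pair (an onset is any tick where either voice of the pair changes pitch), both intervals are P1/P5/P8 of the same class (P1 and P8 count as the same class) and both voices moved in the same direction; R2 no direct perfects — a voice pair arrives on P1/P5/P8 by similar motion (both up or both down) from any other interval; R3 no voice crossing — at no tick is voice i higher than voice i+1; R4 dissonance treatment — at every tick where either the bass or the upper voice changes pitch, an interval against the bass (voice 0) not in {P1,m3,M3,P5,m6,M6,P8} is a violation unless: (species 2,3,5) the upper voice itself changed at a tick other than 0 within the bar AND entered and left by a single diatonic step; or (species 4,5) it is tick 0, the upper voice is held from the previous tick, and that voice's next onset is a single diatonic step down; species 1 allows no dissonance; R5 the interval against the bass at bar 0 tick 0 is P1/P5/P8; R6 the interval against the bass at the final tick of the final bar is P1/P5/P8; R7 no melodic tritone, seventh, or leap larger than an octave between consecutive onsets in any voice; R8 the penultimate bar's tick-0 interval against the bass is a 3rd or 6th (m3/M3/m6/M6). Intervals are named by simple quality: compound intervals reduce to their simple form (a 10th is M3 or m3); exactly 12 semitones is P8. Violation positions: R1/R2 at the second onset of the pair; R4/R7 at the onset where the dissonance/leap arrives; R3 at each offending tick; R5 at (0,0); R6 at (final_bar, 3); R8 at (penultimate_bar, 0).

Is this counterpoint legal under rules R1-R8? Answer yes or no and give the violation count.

bar 0: v0=G3 v1=G4 (P8)
bar 1: v0=F3 v1=E4 (M7)
bar 2: v0=G3 v1=D4 (P5)
bar 3: v0=B3 v1=E4 (P4)
bar 4: v0=D4 v1=F4 (m3)
bar 5: v0=C4 v1=A4 (M6)
bar 6: v0=B3 v1=E4 (P4)
bar 7: v0=C4 v1=B4 (M7)
bar 8: v0=B3 v1=E4 (P4)
bar 9: v0=A3 v1=F4 (m6)
bar 10: v0=F3 v1=F4 (P8)
bar 11: v0=G3 v1=G4 (P8)
  R4 @ bar3.0: B3/E4 P4 untreated
  R4 @ bar3.2: B3/F4 TT untreated
  R4 @ bar6.0: B3/E4 P4 untreated
  R4 @ bar7.0: C4/B4 M7 untreated
  R4 @ bar8.0: B3/E4 P4 untreated
  R4 @ bar8.2: B3/F4 TT untreated
  R8 @ bar10.0: penult P8 not 3rd/6th
  R2 @ bar11.0: F3/A3 M3 -> G3/G4 P8 similar
  R7 @ bar11.0: A3->G4 leap 10st

No (9 violations)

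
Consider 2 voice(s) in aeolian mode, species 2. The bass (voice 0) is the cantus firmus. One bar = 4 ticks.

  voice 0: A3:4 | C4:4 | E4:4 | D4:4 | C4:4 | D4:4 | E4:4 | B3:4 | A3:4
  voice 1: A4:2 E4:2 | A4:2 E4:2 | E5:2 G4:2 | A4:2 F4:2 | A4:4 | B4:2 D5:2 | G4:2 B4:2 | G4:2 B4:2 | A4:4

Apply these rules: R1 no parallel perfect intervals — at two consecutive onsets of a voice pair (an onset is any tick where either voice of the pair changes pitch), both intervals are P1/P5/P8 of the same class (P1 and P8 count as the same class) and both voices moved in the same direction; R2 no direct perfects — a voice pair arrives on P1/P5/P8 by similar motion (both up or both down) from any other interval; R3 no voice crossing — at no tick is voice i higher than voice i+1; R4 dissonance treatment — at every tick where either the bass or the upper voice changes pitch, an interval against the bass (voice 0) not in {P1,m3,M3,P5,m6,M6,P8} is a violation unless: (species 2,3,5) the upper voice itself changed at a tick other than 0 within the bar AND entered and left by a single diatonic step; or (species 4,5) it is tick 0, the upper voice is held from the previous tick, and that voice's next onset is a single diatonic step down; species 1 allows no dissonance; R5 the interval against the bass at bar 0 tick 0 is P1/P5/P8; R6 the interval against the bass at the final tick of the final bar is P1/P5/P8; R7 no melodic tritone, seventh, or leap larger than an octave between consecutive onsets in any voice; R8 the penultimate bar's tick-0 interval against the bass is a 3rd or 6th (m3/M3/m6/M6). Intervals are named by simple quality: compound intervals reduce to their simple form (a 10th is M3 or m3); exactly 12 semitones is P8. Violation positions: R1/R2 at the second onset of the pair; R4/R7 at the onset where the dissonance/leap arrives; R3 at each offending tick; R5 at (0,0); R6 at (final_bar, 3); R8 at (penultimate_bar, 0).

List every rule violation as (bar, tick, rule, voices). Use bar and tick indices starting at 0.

(2, 0, R2, (0, 1))
(8, 0, R1, (0, 1))

bar 0: v0=A3 v1=A4 downbeat P8
bar 1: v0=C4 v1=A4 downbeat M6
bar 2: v0=E4 v1=E5 downbeat P8
bar 3: v0=D4 v1=A4 downbeat P5
bar 4: v0=C4 v1=A4 downbeat M6
bar 5: v0=D4 v1=B4 downbeat M6
bar 6: v0=E4 v1=G4 downbeat m3
bar 7: v0=B3 v1=G4 downbeat m6
bar 8: v0=A3 v1=A4 downbeat P8
  -> R2 @ bar 2 tick 0 v(0, 1): C4/E4 M3 -> E4/E5 P8 similar
  -> R1 @ bar 8 tick 0 v(0, 1): B3/B4 P8 -> A3/A4 P8 similar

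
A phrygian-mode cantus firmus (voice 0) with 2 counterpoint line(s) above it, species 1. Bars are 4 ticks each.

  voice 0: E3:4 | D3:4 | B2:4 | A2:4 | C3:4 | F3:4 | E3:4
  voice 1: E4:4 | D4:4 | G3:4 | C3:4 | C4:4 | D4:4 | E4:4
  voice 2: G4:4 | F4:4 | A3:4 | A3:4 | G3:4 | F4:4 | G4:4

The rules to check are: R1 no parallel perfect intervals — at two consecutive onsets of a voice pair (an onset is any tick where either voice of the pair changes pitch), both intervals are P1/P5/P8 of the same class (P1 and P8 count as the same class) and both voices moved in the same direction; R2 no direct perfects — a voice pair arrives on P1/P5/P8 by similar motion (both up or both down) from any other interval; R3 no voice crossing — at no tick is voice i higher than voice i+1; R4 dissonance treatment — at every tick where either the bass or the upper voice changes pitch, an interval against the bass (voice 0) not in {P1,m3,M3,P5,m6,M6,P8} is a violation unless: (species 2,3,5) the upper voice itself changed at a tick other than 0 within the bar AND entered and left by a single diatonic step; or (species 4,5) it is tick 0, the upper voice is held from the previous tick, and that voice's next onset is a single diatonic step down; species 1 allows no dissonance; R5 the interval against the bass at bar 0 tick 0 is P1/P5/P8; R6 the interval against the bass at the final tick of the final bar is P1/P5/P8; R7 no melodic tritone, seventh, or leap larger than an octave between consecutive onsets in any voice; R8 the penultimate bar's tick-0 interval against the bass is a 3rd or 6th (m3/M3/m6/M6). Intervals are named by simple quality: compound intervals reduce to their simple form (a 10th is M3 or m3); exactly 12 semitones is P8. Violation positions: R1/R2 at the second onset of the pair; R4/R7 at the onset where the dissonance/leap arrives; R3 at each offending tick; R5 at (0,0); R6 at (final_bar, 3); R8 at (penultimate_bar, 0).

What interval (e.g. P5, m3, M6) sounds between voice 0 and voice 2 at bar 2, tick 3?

voice 0=B2 voice 2=A3 -> m7

m7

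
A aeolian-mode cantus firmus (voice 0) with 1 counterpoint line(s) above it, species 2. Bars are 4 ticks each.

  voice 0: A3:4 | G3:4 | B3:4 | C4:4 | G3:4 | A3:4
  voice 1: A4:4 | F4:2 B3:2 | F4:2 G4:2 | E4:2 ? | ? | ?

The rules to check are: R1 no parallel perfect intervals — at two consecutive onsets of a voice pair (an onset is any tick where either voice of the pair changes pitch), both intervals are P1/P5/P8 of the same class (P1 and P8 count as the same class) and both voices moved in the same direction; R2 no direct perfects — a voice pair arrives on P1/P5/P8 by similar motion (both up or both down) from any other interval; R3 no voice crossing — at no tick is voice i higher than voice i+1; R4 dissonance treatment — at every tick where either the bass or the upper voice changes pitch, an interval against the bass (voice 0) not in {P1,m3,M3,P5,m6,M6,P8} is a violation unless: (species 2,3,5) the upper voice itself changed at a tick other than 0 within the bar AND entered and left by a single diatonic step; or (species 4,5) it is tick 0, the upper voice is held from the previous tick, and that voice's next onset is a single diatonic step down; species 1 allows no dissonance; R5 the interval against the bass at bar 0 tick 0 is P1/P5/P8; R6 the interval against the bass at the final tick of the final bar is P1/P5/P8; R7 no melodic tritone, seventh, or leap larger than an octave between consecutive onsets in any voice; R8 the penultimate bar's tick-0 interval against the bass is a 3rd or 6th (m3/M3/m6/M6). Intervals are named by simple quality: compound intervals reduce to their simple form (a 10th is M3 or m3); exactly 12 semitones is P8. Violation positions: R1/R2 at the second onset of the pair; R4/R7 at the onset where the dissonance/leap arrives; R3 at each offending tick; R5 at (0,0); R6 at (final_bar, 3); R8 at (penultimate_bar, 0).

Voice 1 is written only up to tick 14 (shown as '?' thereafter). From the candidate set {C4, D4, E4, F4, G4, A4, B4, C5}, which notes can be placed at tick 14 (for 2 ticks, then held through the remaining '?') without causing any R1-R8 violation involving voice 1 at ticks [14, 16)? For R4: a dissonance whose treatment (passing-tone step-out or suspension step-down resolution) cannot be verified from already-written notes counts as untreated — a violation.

C4: legal
D4: violates R4
E4: legal
F4: violates R4
G4: legal
A4: legal
B4: violates R4
C5: legal

{A4, C4, C5, E4, G4}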